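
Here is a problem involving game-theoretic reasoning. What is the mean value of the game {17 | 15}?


Game = {17 | 15}, a switch {a | b} with numbers a > b.
Its thermograph has left wall a - t and right wall b + t, which meet at t = (a - b)/2, where both equal (a + b)/2. So the mast (mean value) is at (a + b)/2.
Mean = (17 + (15))/2 = 32/2 = 16

16


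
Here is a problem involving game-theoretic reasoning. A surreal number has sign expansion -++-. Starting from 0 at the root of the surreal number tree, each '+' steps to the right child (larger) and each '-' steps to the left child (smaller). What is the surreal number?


Sign expansion: -++-
Rule: track bounds (lo, hi), initially (-inf, +inf). On '+', the current value becomes lo and we move to the simplest number in (value, hi): value + 1 if hi = +inf, otherwise the midpoint (value + hi)/2. On '-', the current value becomes hi and we move to value - 1 if lo = -inf, otherwise the midpoint (lo + value)/2.
Start at 0.
Step 1: sign = -, move left. Bounds: (-inf, 0). Value = -1
Step 2: sign = +, move right. Bounds: (-1, 0). Value = -1/2
Step 3: sign = +, move right. Bounds: (-1/2, 0). Value = -1/4
Step 4: sign = -, move left. Bounds: (-1/2, -1/4). Value = -3/8
The surreal number with sign expansion -++- is -3/8.

-3/8


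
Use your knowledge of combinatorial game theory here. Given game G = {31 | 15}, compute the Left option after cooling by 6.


Original game: {31 | 15} (a switch {a | b} with a > b).
Cooling by t (for t below the temperature (a - b)/2 = 8) taxes each move by t: {a | b} cooled by t is {a - t | b + t}.
Cooling amount: t = 6
Cooled Left option: 31 - 6 = 25
Cooled Right option: 15 + 6 = 21
Cooled game: {25 | 21}
Left option = 25

25


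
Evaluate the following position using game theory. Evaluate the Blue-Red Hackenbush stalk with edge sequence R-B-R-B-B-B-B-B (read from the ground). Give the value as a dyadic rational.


Edges (from ground): R-B-R-B-B-B-B-B
By Berlekamp's sign-expansion rule, a Blue-Red Hackenbush stalk has the value of the surreal number whose sign sequence is the edge sequence with B -> + and R -> -.
Sign sequence: -+-+++++
Trace the sign expansion in the surreal number tree, starting from 0:
Edge 1: R (sign -) -> bounds (-inf, 0), value = -1
Edge 2: B (sign +) -> bounds (-1, 0), value = -1/2
Edge 3: R (sign -) -> bounds (-1, -1/2), value = -3/4
Edge 4: B (sign +) -> bounds (-3/4, -1/2), value = -5/8
Edge 5: B (sign +) -> bounds (-5/8, -1/2), value = -9/16
Edge 6: B (sign +) -> bounds (-9/16, -1/2), value = -17/32
Edge 7: B (sign +) -> bounds (-17/32, -1/2), value = -33/64
Edge 8: B (sign +) -> bounds (-33/64, -1/2), value = -65/128
Game value = -65/128

-65/128


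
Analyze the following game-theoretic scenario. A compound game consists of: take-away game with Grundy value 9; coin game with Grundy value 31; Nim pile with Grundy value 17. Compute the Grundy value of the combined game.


By the Sprague-Grundy theorem, the Grundy value of a sum of games is the XOR of individual Grundy values.
take-away game: Grundy value = 9. Running XOR: 0 XOR 9 = 9
coin game: Grundy value = 31. Running XOR: 9 XOR 31 = 22
Nim pile: Grundy value = 17. Running XOR: 22 XOR 17 = 7
The combined Grundy value is 7.

7


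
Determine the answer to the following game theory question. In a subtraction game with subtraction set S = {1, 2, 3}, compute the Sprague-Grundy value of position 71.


The subtraction set is S = {1, 2, 3}.
G(k) = mex{ G(k - s) : s in S, s <= k }. We compute iteratively: G(0) = 0.
G(1) = mex({0}) = 1
G(2) = mex({0, 1}) = 2
G(3) = mex({0, 1, 2}) = 3
G(4) = mex({1, 2, 3}) = 0
G(5) = mex({0, 2, 3}) = 1
G(6) = mex({0, 1, 3}) = 2
Observe that G(4)..G(6) = 0, 1, 2 repeats G(0)..G(2) = 0, 1, 2.
For k >= max(S) = 3, G(k) is determined by the previous 3 values G(k-3)..G(k-1); a window of 3 consecutive values has recurred shifted by 4, so by induction G(k + 4) = G(k) for all k >= 0: the sequence is periodic from the start with period 4.
One period: G(0..3) = 0, 1, 2, 3.
71 mod 4 = 3, so G(71) = G(3) = 3.

3


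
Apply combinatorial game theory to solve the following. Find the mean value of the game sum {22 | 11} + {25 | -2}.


G1 = {22 | 11}, G2 = {25 | -2}
Each is a switch {a | b} with numbers a > b; its mean value is (a + b)/2, and mean value is additive over game sums: m(G1 + G2) = m(G1) + m(G2).
Mean of G1 = (22 + (11))/2 = 33/2 = 33/2
Mean of G2 = (25 + (-2))/2 = 23/2 = 23/2
Mean of G1 + G2 = 33/2 + 23/2 = 28

28


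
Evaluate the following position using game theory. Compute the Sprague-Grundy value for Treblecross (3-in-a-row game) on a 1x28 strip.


Treblecross: place X on empty cells; 3-in-a-row wins.
Playing within two cells of an existing X lets the opponent win at once, so sensible play treats the cells i-2..i+2 around each X as dead. The player left with no safe cell loses, so this is a normal-play take-away game on strips of safe cells.
Placing X at cell i (0-indexed) of a strip of k safe cells leaves independent strips of sizes max(0, i-2) and max(0, k-i-3). Hence G(k) = mex{ G(max(0,i-2)) XOR G(max(0,k-i-3)) : 0 <= i < k }, with G(0) = 0.
G(1): splits (0,0):0^0=0 -> mex({0}) = 1
G(2): splits (0,0):0^0=0 -> mex({0}) = 1
G(3): splits (0,0):0^0=0 -> mex({0}) = 1
G(4): splits (0,1):0^1=1 (0,0):0^0=0 -> mex({0, 1}) = 2
G(5): splits (0,2):0^1=1 (0,1):0^1=1 (0,0):0^0=0 -> mex({0, 1}) = 2
G(6) = mex({1}) = 0
G(7) = mex({0, 1, 2}) = 3
G(8) = mex({0, 1, 2}) = 3
G(9) = mex({0, 2}) = 1
G(10) = mex({0, 2, 3}) = 1
G(11) = mex({0, 3}) = 1
G(12) = mex({1, 3}) = 0
G(13) = mex({0, 1, 2, 3}) = 4
G(14) = mex({0, 1, 2}) = 3
G(15) = mex({0, 1, 2}) = 3
G(16) = mex({0, 1, 2, 4}) = 3
G(17) = mex({0, 1, 3, 4}) = 2
G(18) = mex({0, 1, 3, 4}) = 2
G(19) = mex({0, 1, 3, 5}) = 2
G(20) = mex({0, 1, 2, 3, 5}) = 4
G(21) = mex({0, 1, 2, 3, 5}) = 4
G(22) = mex({1, 2, 6}) = 0
G(23) = mex({0, 1, 2, 3, 4, 6}) = 5
G(24) = mex({0, 1, 2, 3, 4}) = 5
G(25) = mex({0, 1, 3, 4, 7}) = 2
G(26) = mex({0, 1, 3, 4, 5, 7}) = 2
G(27) = mex({0, 1, 3, 5}) = 2
G(28) = mex({0, 1, 2, 5}) = 3
Therefore G(28) = 3.

3


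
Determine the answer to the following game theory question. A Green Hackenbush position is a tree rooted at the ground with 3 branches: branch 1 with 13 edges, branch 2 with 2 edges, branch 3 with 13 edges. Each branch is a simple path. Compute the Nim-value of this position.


The tree has 3 branches from the ground vertex.
In Green Hackenbush, the Nim-value of a simple path of length k is k.
Branch 1: length 13, Nim-value = 13
Branch 2: length 2, Nim-value = 2
Branch 3: length 13, Nim-value = 13
Total Nim-value = XOR of all branch values:
0 XOR 13 = 13
13 XOR 2 = 15
15 XOR 13 = 2
Nim-value of the tree = 2

2


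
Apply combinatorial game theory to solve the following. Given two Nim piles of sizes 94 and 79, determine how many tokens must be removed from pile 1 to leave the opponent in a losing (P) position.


Piles: 94 and 79
Current XOR: 94 XOR 79 = 17 (non-zero, so this is an N-position).
To make the XOR zero, we need to find a move that balances the piles.
For pile 1 (size 94): target = 94 XOR 17 = 79
We reduce pile 1 from 94 to 79.
Tokens removed: 94 - 79 = 15
Verification: 79 XOR 79 = 0

15


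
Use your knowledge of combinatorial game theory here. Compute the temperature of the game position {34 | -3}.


The game is {34 | -3}, a switch {a | b} with numbers a > b.
Cooling {a | b} by t gives {a - t | b + t}, which stops being hot when a - t = b + t, i.e. at t = (a - b)/2. So the temperature of a switch is (a - b)/2.
Temperature = (Left option - Right option) / 2
= (34 - (-3)) / 2
= 37 / 2
= 37/2

37/2


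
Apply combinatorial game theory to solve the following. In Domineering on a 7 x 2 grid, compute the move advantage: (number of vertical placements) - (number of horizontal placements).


Board is 7 x 2 (rows x cols).
Left (vertical) placements: (rows-1) * cols = 6 * 2 = 12
Right (horizontal) placements: rows * (cols-1) = 7 * 1 = 7
Advantage = Left - Right = 12 - 7 = 5

5


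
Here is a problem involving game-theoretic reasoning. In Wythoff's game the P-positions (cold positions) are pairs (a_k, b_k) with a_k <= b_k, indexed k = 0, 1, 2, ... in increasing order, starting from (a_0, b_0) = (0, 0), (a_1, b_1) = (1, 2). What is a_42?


By Wythoff's theorem, a_k = floor(k * phi) and b_k = floor(k * phi^2) = a_k + k, where phi = (1 + sqrt(5))/2 is the golden ratio.
phi = (1 + sqrt(5))/2 = 1.618034
k = 42
k * phi = 42 * 1.618034 = 67.957428
a_42 = floor(k * phi) = 67

67


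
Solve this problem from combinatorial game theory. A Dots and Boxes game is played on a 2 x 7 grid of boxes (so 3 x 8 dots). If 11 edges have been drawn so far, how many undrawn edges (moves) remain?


Grid: 2 x 7 boxes, i.e. 3 rows and 8 columns of dots.
Horizontal edges: (rows + 1) * cols = 3 * 7 = 21
Vertical edges: rows * (cols + 1) = 2 * 8 = 16
Total edges: 21 + 16 = 37
Edges drawn: 11
Remaining: 37 - 11 = 26

26


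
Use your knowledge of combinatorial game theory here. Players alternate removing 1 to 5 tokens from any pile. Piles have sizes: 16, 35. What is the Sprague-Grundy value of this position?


Subtraction set: {1, 2, 3, 4, 5}
For this subtraction set, G(n) = n mod 6 (period = max + 1 = 6).
Pile 1 (size 16): G(16) = 16 mod 6 = 4
Pile 2 (size 35): G(35) = 35 mod 6 = 5
Total Grundy value = XOR of all: 4 XOR 5 = 1

1


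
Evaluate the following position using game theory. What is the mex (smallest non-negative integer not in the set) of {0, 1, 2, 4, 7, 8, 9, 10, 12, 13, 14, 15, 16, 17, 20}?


Set = {0, 1, 2, 4, 7, 8, 9, 10, 12, 13, 14, 15, 16, 17, 20}
0 is in the set.
1 is in the set.
2 is in the set.
3 is NOT in the set. This is the mex.
mex = 3

3


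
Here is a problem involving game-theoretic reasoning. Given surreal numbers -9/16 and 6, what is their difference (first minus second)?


x = -9/16, y = 6
Converting to common denominator: 16
x = -9/16, y = 96/16
x - y = -9/16 - 6 = -105/16

-105/16


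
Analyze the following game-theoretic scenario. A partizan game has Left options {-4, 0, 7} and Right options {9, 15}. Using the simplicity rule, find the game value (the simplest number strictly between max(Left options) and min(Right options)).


Left options: {-4, 0, 7}, max = 7
Right options: {9, 15}, min = 9
All options are numbers and max(Left) < min(Right), so by the simplicity theorem the value is the simplest (earliest-born) number strictly between 7 and 9.
The only integer strictly between 7 and 9 is 8.
No non-integer in the interval can be simpler: if x is a non-integer in the interval, then floor(x) or ceil(x) also lies in the interval (the interval contains an integer), and both are proper prefixes of x's sign expansion, i.e. born earlier. So the game value is 8.
Game value = 8

8


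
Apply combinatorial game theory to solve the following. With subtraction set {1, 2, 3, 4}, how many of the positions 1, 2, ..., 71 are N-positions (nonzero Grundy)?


Subtraction set S = {1, 2, 3, 4}, so G(n) = n mod 5.
G(n) = 0 when n is a multiple of 5.
Multiples of 5 in [1, 71]: 14
N-positions (nonzero Grundy) = 71 - 14 = 57

57


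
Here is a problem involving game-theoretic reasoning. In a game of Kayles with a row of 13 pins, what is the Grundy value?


Kayles: a move removes 1 or 2 adjacent pins from a contiguous row.
Removing pins from a row of k leaves two independent rows (a, b) with a + b = k - 1 (one pin) or a + b = k - 2 (two pins); an end removal gives a = 0.
By Sprague-Grundy, G(k) = mex{ G(a) XOR G(b) } over all these splits. G(0) = 0.
G(1): splits (0,0):0^0=0 -> mex({0}) = 1
G(2): splits (0,1):0^1=1 (0,0):0^0=0 -> mex({0, 1}) = 2
G(3): splits (0,2):0^2=2 (1,1):1^1=0 (0,1):0^1=1 -> mex({0, 1, 2}) = 3
G(4): splits (0,3):0^3=3 (1,2):1^2=3 (0,2):0^2=2 (1,1):1^1=0 -> mex({0, 2, 3}) = 1
G(5): splits (0,4):0^1=1 (1,3):1^3=2 (2,2):2^2=0 (0,3):0^3=3 (1,2):1^2=3 -> mex({0, 1, 2, 3}) = 4
G(6) = mex({0, 1, 2, 4}) = 3
G(7) = mex({0, 1, 3, 4, 5}) = 2
G(8) = mex({0, 2, 3, 5, 6}) = 1
G(9) = mex({0, 1, 2, 3, 6, 7}) = 4
G(10) = mex({0, 1, 3, 4, 5, 7}) = 2
G(11) = mex({0, 1, 2, 3, 4, 5}) = 6
G(12) = mex({0, 1, 2, 3, 5, 6, 7}) = 4
G(13) = mex({0, 2, 3, 4, 6, 7}) = 1
Therefore G(13) = 1.

1


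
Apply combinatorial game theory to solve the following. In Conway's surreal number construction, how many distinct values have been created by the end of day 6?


Day 0: {|} = 0 is born. Count = 1.
Day n: the number of surreal numbers born by day n is 2^(n+1) - 1.
By day 0: 2^1 - 1 = 1
By day 1: 2^2 - 1 = 3
By day 2: 2^3 - 1 = 7
By day 3: 2^4 - 1 = 15
By day 4: 2^5 - 1 = 31
By day 5: 2^6 - 1 = 63
By day 6: 2^7 - 1 = 127
By day 6: 127 surreal numbers.

127


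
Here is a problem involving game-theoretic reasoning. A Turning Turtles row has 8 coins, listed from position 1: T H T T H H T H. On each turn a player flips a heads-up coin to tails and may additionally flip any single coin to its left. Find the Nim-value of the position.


Coins: T H T T H H T H
Key fact: a single head at position k behaves exactly like a Nim heap of size k (turning it to T and optionally flipping a coin at j < k corresponds to moving the heap from k to j, or to 0), and heads combine as a disjunctive sum (two heads at the same place would cancel, matching j XOR j = 0). So the Nim-value is the XOR of the 1-indexed positions of the heads.
Face-up positions (1-indexed): [2, 5, 6, 8]
XOR 0 with 2: 0 XOR 2 = 2
XOR 2 with 5: 2 XOR 5 = 7
XOR 7 with 6: 7 XOR 6 = 1
XOR 1 with 8: 1 XOR 8 = 9
Nim-value = 9

9


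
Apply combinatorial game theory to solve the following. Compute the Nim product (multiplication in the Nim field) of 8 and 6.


Nim multiplication is bilinear over XOR: (u XOR v) * w = (u*w) XOR (v*w).
So we split each operand into its bit components and XOR the pairwise Nim products.
8 = 8 (as XOR of powers of 2).
6 = 2 + 4 (as XOR of powers of 2).
Using the standard Nim-product table on single bits:
  2*2 = 3,   2*4 = 8,   2*8 = 12,
  4*4 = 6,   4*8 = 11,  8*8 = 13,
and  1*x = x (identity), k*l = l*k (commutative).
Pairwise Nim products:
  8 * 2 = 12
  8 * 4 = 11
XOR them: 12 XOR 11 = 7.
Result: 8 * 6 = 7 (in Nim).

7


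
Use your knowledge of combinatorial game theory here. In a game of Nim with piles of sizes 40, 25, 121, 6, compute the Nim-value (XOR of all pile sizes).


We need the XOR (exclusive or) of all pile sizes.
After XOR-ing pile 1 (size 40): 0 XOR 40 = 40
After XOR-ing pile 2 (size 25): 40 XOR 25 = 49
After XOR-ing pile 3 (size 121): 49 XOR 121 = 72
After XOR-ing pile 4 (size 6): 72 XOR 6 = 78
The Nim-value of this position is 78.

78


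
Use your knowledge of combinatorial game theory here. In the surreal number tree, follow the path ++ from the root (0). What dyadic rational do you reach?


Sign expansion: ++
Rule: track bounds (lo, hi), initially (-inf, +inf). On '+', the current value becomes lo and we move to the simplest number in (value, hi): value + 1 if hi = +inf, otherwise the midpoint (value + hi)/2. On '-', the current value becomes hi and we move to value - 1 if lo = -inf, otherwise the midpoint (lo + value)/2.
Start at 0.
Step 1: sign = +, move right. Bounds: (0, +inf). Value = 1
Step 2: sign = +, move right. Bounds: (1, +inf). Value = 2
The surreal number with sign expansion ++ is 2.

2


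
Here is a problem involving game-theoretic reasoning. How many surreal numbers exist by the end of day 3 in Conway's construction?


Day 0: {|} = 0 is born. Count = 1.
Day n: the number of surreal numbers born by day n is 2^(n+1) - 1.
By day 0: 2^1 - 1 = 1
By day 1: 2^2 - 1 = 3
By day 2: 2^3 - 1 = 7
By day 3: 2^4 - 1 = 15
By day 3: 15 surreal numbers.

15


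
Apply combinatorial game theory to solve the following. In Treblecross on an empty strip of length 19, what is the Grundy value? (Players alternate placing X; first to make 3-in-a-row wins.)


Treblecross: place X on empty cells; 3-in-a-row wins.
Playing within two cells of an existing X lets the opponent win at once, so sensible play treats the cells i-2..i+2 around each X as dead. The player left with no safe cell loses, so this is a normal-play take-away game on strips of safe cells.
Placing X at cell i (0-indexed) of a strip of k safe cells leaves independent strips of sizes max(0, i-2) and max(0, k-i-3). Hence G(k) = mex{ G(max(0,i-2)) XOR G(max(0,k-i-3)) : 0 <= i < k }, with G(0) = 0.
G(1): splits (0,0):0^0=0 -> mex({0}) = 1
G(2): splits (0,0):0^0=0 -> mex({0}) = 1
G(3): splits (0,0):0^0=0 -> mex({0}) = 1
G(4): splits (0,1):0^1=1 (0,0):0^0=0 -> mex({0, 1}) = 2
G(5): splits (0,2):0^1=1 (0,1):0^1=1 (0,0):0^0=0 -> mex({0, 1}) = 2
G(6) = mex({1}) = 0
G(7) = mex({0, 1, 2}) = 3
G(8) = mex({0, 1, 2}) = 3
G(9) = mex({0, 2}) = 1
G(10) = mex({0, 2, 3}) = 1
G(11) = mex({0, 3}) = 1
G(12) = mex({1, 3}) = 0
G(13) = mex({0, 1, 2, 3}) = 4
G(14) = mex({0, 1, 2}) = 3
G(15) = mex({0, 1, 2}) = 3
G(16) = mex({0, 1, 2, 4}) = 3
G(17) = mex({0, 1, 3, 4}) = 2
G(18) = mex({0, 1, 3, 4}) = 2
G(19) = mex({0, 1, 3, 5}) = 2
Therefore G(19) = 2.

2


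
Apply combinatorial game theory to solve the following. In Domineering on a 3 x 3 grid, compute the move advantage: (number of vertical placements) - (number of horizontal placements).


Board is 3 x 3 (rows x cols).
Left (vertical) placements: (rows-1) * cols = 2 * 3 = 6
Right (horizontal) placements: rows * (cols-1) = 3 * 2 = 6
Advantage = Left - Right = 6 - 6 = 0

0


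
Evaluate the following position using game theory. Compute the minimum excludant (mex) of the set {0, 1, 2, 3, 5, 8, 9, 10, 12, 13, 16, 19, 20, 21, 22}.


Set = {0, 1, 2, 3, 5, 8, 9, 10, 12, 13, 16, 19, 20, 21, 22}
0 is in the set.
1 is in the set.
2 is in the set.
3 is in the set.
4 is NOT in the set. This is the mex.
mex = 4

4


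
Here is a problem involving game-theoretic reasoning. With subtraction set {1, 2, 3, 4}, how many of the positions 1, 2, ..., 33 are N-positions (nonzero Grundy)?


Subtraction set S = {1, 2, 3, 4}, so G(n) = n mod 5.
G(n) = 0 when n is a multiple of 5.
Multiples of 5 in [1, 33]: 6
N-positions (nonzero Grundy) = 33 - 6 = 27

27


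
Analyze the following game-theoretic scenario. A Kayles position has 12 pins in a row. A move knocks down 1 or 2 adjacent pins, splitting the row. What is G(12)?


Kayles: a move removes 1 or 2 adjacent pins from a contiguous row.
Removing pins from a row of k leaves two independent rows (a, b) with a + b = k - 1 (one pin) or a + b = k - 2 (two pins); an end removal gives a = 0.
By Sprague-Grundy, G(k) = mex{ G(a) XOR G(b) } over all these splits. G(0) = 0.
G(1): splits (0,0):0^0=0 -> mex({0}) = 1
G(2): splits (0,1):0^1=1 (0,0):0^0=0 -> mex({0, 1}) = 2
G(3): splits (0,2):0^2=2 (1,1):1^1=0 (0,1):0^1=1 -> mex({0, 1, 2}) = 3
G(4): splits (0,3):0^3=3 (1,2):1^2=3 (0,2):0^2=2 (1,1):1^1=0 -> mex({0, 2, 3}) = 1
G(5): splits (0,4):0^1=1 (1,3):1^3=2 (2,2):2^2=0 (0,3):0^3=3 (1,2):1^2=3 -> mex({0, 1, 2, 3}) = 4
G(6) = mex({0, 1, 2, 4}) = 3
G(7) = mex({0, 1, 3, 4, 5}) = 2
G(8) = mex({0, 2, 3, 5, 6}) = 1
G(9) = mex({0, 1, 2, 3, 6, 7}) = 4
G(10) = mex({0, 1, 3, 4, 5, 7}) = 2
G(11) = mex({0, 1, 2, 3, 4, 5}) = 6
G(12) = mex({0, 1, 2, 3, 5, 6, 7}) = 4
Therefore G(12) = 4.

4


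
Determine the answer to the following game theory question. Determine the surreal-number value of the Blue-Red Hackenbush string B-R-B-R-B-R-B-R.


Edges (from ground): B-R-B-R-B-R-B-R
By Berlekamp's sign-expansion rule, a Blue-Red Hackenbush stalk has the value of the surreal number whose sign sequence is the edge sequence with B -> + and R -> -.
Sign sequence: +-+-+-+-
Trace the sign expansion in the surreal number tree, starting from 0:
Edge 1: B (sign +) -> bounds (0, +inf), value = 1
Edge 2: R (sign -) -> bounds (0, 1), value = 1/2
Edge 3: B (sign +) -> bounds (1/2, 1), value = 3/4
Edge 4: R (sign -) -> bounds (1/2, 3/4), value = 5/8
Edge 5: B (sign +) -> bounds (5/8, 3/4), value = 11/16
Edge 6: R (sign -) -> bounds (5/8, 11/16), value = 21/32
Edge 7: B (sign +) -> bounds (21/32, 11/16), value = 43/64
Edge 8: R (sign -) -> bounds (21/32, 43/64), value = 85/128
Game value = 85/128

85/128


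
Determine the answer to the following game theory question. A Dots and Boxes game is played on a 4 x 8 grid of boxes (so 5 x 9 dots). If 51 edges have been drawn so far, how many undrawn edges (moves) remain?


Grid: 4 x 8 boxes, i.e. 5 rows and 9 columns of dots.
Horizontal edges: (rows + 1) * cols = 5 * 8 = 40
Vertical edges: rows * (cols + 1) = 4 * 9 = 36
Total edges: 40 + 36 = 76
Edges drawn: 51
Remaining: 76 - 51 = 25

25


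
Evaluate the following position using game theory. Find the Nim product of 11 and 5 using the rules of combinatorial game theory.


Nim multiplication is bilinear over XOR: (u XOR v) * w = (u*w) XOR (v*w).
So we split each operand into its bit components and XOR the pairwise Nim products.
11 = 1 + 2 + 8 (as XOR of powers of 2).
5 = 1 + 4 (as XOR of powers of 2).
Using the standard Nim-product table on single bits:
  2*2 = 3,   2*4 = 8,   2*8 = 12,
  4*4 = 6,   4*8 = 11,  8*8 = 13,
and  1*x = x (identity), k*l = l*k (commutative).
Pairwise Nim products:
  1 * 1 = 1
  1 * 4 = 4
  2 * 1 = 2
  2 * 4 = 8
  8 * 1 = 8
  8 * 4 = 11
XOR them: 1 XOR 4 XOR 2 XOR 8 XOR 8 XOR 11 = 12.
Result: 11 * 5 = 12 (in Nim).

12


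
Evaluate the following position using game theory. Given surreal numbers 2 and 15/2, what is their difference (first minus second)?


x = 2, y = 15/2
Converting to common denominator: 2
x = 4/2, y = 15/2
x - y = 2 - 15/2 = -11/2

-11/2


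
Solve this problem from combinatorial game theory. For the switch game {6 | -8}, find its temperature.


The game is {6 | -8}, a switch {a | b} with numbers a > b.
Cooling {a | b} by t gives {a - t | b + t}, which stops being hot when a - t = b + t, i.e. at t = (a - b)/2. So the temperature of a switch is (a - b)/2.
Temperature = (Left option - Right option) / 2
= (6 - (-8)) / 2
= 14 / 2
= 7

7


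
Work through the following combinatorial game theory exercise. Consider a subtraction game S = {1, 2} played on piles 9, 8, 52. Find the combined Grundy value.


Subtraction set: {1, 2}
For this subtraction set, G(n) = n mod 3 (period = max + 1 = 3).
Pile 1 (size 9): G(9) = 9 mod 3 = 0
Pile 2 (size 8): G(8) = 8 mod 3 = 2
Pile 3 (size 52): G(52) = 52 mod 3 = 1
Total Grundy value = XOR of all: 0 XOR 2 XOR 1 = 3

3


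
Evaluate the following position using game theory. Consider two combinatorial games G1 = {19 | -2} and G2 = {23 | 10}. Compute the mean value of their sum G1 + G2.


G1 = {19 | -2}, G2 = {23 | 10}
Each is a switch {a | b} with numbers a > b; its mean value is (a + b)/2, and mean value is additive over game sums: m(G1 + G2) = m(G1) + m(G2).
Mean of G1 = (19 + (-2))/2 = 17/2 = 17/2
Mean of G2 = (23 + (10))/2 = 33/2 = 33/2
Mean of G1 + G2 = 17/2 + 33/2 = 25

25


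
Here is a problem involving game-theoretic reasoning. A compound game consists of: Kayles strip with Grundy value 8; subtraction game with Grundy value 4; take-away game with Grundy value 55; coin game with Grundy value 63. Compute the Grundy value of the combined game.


By the Sprague-Grundy theorem, the Grundy value of a sum of games is the XOR of individual Grundy values.
Kayles strip: Grundy value = 8. Running XOR: 0 XOR 8 = 8
subtraction game: Grundy value = 4. Running XOR: 8 XOR 4 = 12
take-away game: Grundy value = 55. Running XOR: 12 XOR 55 = 59
coin game: Grundy value = 63. Running XOR: 59 XOR 63 = 4
The combined Grundy value is 4.

4


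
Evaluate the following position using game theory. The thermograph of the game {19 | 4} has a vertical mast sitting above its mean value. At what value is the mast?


Game = {19 | 4}, a switch {a | b} with numbers a > b.
Its thermograph has left wall a - t and right wall b + t, which meet at t = (a - b)/2, where both equal (a + b)/2. So the mast (mean value) is at (a + b)/2.
Mean = (19 + (4))/2 = 23/2 = 23/2

23/2


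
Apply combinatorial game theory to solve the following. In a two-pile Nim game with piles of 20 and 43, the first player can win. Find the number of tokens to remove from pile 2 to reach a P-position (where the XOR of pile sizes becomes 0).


Piles: 20 and 43
Current XOR: 20 XOR 43 = 63 (non-zero, so this is an N-position).
To make the XOR zero, we need to find a move that balances the piles.
For pile 2 (size 43): target = 43 XOR 63 = 20
We reduce pile 2 from 43 to 20.
Tokens removed: 43 - 20 = 23
Verification: 20 XOR 20 = 0

23


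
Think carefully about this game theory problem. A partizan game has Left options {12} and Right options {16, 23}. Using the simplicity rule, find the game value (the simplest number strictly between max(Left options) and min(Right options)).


Left options: {12}, max = 12
Right options: {16, 23}, min = 16
All options are numbers and max(Left) < min(Right), so by the simplicity theorem the value is the simplest (earliest-born) number strictly between 12 and 16.
Integers 13 through 15 all lie strictly between 12 and 16.
Among integers, the simplest (lowest birthday = smallest |n|; 0 is born on day 0, +-n on day n) is 13.
No non-integer in the interval can be simpler: if x is a non-integer in the interval, then floor(x) or ceil(x) also lies in the interval (the interval contains an integer), and both are proper prefixes of x's sign expansion, i.e. born earlier. So the game value is 13.
Game value = 13

13


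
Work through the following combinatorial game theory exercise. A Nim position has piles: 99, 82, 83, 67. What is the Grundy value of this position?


We need the XOR (exclusive or) of all pile sizes.
After XOR-ing pile 1 (size 99): 0 XOR 99 = 99
After XOR-ing pile 2 (size 82): 99 XOR 82 = 49
After XOR-ing pile 3 (size 83): 49 XOR 83 = 98
After XOR-ing pile 4 (size 67): 98 XOR 67 = 33
The Nim-value of this position is 33.

33


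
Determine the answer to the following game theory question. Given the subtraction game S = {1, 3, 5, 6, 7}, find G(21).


The subtraction set is S = {1, 3, 5, 6, 7}.
G(k) = mex{ G(k - s) : s in S, s <= k }. We compute iteratively: G(0) = 0.
G(1) = mex({0}) = 1
G(2) = mex({1}) = 0
G(3) = mex({0}) = 1
G(4) = mex({1}) = 0
G(5) = mex({0}) = 1
G(6) = mex({0, 1}) = 2
G(7) = mex({0, 1, 2}) = 3
G(8) = mex({0, 1, 3}) = 2
G(9) = mex({0, 1, 2}) = 3
G(10) = mex({0, 1, 3}) = 2
G(11) = mex({0, 1, 2}) = 3
G(12) = mex({1, 2, 3}) = 0
G(13) = mex({0, 2, 3}) = 1
G(14) = mex({1, 2, 3}) = 0
G(15) = mex({0, 2, 3}) = 1
G(16) = mex({1, 2, 3}) = 0
G(17) = mex({0, 2, 3}) = 1
G(18) = mex({0, 1, 3}) = 2
Observe that G(12)..G(18) = 0, 1, 0, 1, 0, 1, 2 repeats G(0)..G(6) = 0, 1, 0, 1, 0, 1, 2.
For k >= max(S) = 7, G(k) is determined by the previous 7 values G(k-7)..G(k-1); a window of 7 consecutive values has recurred shifted by 12, so by induction G(k + 12) = G(k) for all k >= 0: the sequence is periodic from the start with period 12.
One period: G(0..11) = 0, 1, 0, 1, 0, 1, 2, 3, 2, 3, 2, 3.
21 mod 12 = 9, so G(21) = G(9) = 3.

3


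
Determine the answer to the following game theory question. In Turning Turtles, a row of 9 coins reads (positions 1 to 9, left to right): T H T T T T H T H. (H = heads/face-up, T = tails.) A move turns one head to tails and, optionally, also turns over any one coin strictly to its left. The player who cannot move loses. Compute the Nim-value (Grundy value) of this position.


Coins: T H T T T T H T H
Key fact: a single head at position k behaves exactly like a Nim heap of size k (turning it to T and optionally flipping a coin at j < k corresponds to moving the heap from k to j, or to 0), and heads combine as a disjunctive sum (two heads at the same place would cancel, matching j XOR j = 0). So the Nim-value is the XOR of the 1-indexed positions of the heads.
Face-up positions (1-indexed): [2, 7, 9]
XOR 0 with 2: 0 XOR 2 = 2
XOR 2 with 7: 2 XOR 7 = 5
XOR 5 with 9: 5 XOR 9 = 12
Nim-value = 12

12


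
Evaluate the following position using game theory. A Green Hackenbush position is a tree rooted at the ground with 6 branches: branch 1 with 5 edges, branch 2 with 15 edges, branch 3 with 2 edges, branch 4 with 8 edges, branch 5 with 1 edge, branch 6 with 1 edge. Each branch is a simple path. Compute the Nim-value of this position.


The tree has 6 branches from the ground vertex.
In Green Hackenbush, the Nim-value of a simple path of length k is k.
Branch 1: length 5, Nim-value = 5
Branch 2: length 15, Nim-value = 15
Branch 3: length 2, Nim-value = 2
Branch 4: length 8, Nim-value = 8
Branch 5: length 1, Nim-value = 1
Branch 6: length 1, Nim-value = 1
Total Nim-value = XOR of all branch values:
0 XOR 5 = 5
5 XOR 15 = 10
10 XOR 2 = 8
8 XOR 8 = 0
0 XOR 1 = 1
1 XOR 1 = 0
Nim-value of the tree = 0

0


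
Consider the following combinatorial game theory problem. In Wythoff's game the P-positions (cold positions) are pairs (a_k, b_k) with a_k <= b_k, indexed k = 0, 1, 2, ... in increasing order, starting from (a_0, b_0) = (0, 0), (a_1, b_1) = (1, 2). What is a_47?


By Wythoff's theorem, a_k = floor(k * phi) and b_k = floor(k * phi^2) = a_k + k, where phi = (1 + sqrt(5))/2 is the golden ratio.
phi = (1 + sqrt(5))/2 = 1.618034
k = 47
k * phi = 47 * 1.618034 = 76.047597
a_47 = floor(k * phi) = 76

76


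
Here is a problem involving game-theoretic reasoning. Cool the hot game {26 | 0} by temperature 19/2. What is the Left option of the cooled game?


Original game: {26 | 0} (a switch {a | b} with a > b).
Cooling by t (for t below the temperature (a - b)/2 = 13) taxes each move by t: {a | b} cooled by t is {a - t | b + t}.
Cooling amount: t = 19/2
Cooled Left option: 26 - 19/2 = 33/2
Cooled Right option: 0 + 19/2 = 19/2
Cooled game: {33/2 | 19/2}
Left option = 33/2

33/2


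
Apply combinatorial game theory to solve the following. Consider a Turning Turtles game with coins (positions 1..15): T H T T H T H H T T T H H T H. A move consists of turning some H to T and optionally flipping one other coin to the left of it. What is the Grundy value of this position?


Coins: T H T T H T H H T T T H H T H
Key fact: a single head at position k behaves exactly like a Nim heap of size k (turning it to T and optionally flipping a coin at j < k corresponds to moving the heap from k to j, or to 0), and heads combine as a disjunctive sum (two heads at the same place would cancel, matching j XOR j = 0). So the Nim-value is the XOR of the 1-indexed positions of the heads.
Face-up positions (1-indexed): [2, 5, 7, 8, 12, 13, 15]
XOR 0 with 2: 0 XOR 2 = 2
XOR 2 with 5: 2 XOR 5 = 7
XOR 7 with 7: 7 XOR 7 = 0
XOR 0 with 8: 0 XOR 8 = 8
XOR 8 with 12: 8 XOR 12 = 4
XOR 4 with 13: 4 XOR 13 = 9
XOR 9 with 15: 9 XOR 15 = 6
Nim-value = 6

6


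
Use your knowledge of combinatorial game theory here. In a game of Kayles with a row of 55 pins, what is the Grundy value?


Kayles: a move removes 1 or 2 adjacent pins from a contiguous row.
Removing pins from a row of k leaves two independent rows (a, b) with a + b = k - 1 (one pin) or a + b = k - 2 (two pins); an end removal gives a = 0.
By Sprague-Grundy, G(k) = mex{ G(a) XOR G(b) } over all these splits. G(0) = 0.
G(1): splits (0,0):0^0=0 -> mex({0}) = 1
G(2): splits (0,1):0^1=1 (0,0):0^0=0 -> mex({0, 1}) = 2
G(3): splits (0,2):0^2=2 (1,1):1^1=0 (0,1):0^1=1 -> mex({0, 1, 2}) = 3
G(4): splits (0,3):0^3=3 (1,2):1^2=3 (0,2):0^2=2 (1,1):1^1=0 -> mex({0, 2, 3}) = 1
G(5): splits (0,4):0^1=1 (1,3):1^3=2 (2,2):2^2=0 (0,3):0^3=3 (1,2):1^2=3 -> mex({0, 1, 2, 3}) = 4
G(6) = mex({0, 1, 2, 4}) = 3
G(7) = mex({0, 1, 3, 4, 5}) = 2
G(8) = mex({0, 2, 3, 5, 6}) = 1
G(9) = mex({0, 1, 2, 3, 6, 7}) = 4
G(10) = mex({0, 1, 3, 4, 5, 7}) = 2
G(11) = mex({0, 1, 2, 3, 4, 5}) = 6
G(12) = mex({0, 1, 2, 3, 5, 6, 7}) = 4
G(13) = mex({0, 2, 3, 4, 6, 7}) = 1
G(14) = mex({0, 1, 4, 5, 6, 7}) = 2
G(15) = mex({0, 1, 2, 3, 4, 5, 6}) = 7
G(16) = mex({0, 2, 3, 5, 6, 7}) = 1
G(17) = mex({0, 1, 2, 3, 5, 6, 7}) = 4
G(18) = mex({0, 1, 2, 4, 5, 6}) = 3
G(19) = mex({0, 1, 3, 4, 5, 7}) = 2
G(20) = mex({0, 2, 3, 4, 5, 6, 7}) = 1
G(21) = mex({0, 1, 2, 3, 5, 6, 7}) = 4
G(22) = mex({0, 1, 2, 3, 4, 5, 7}) = 6
G(23) = mex({0, 1, 2, 3, 4, 5, 6}) = 7
G(24) = mex({0, 1, 2, 3, 5, 6, 7}) = 4
G(25) = mex({0, 2, 3, 4, 6, 7}) = 1
G(26) = mex({0, 1, 3, 4, 5, 6, 7}) = 2
G(27) = mex({0, 1, 2, 3, 4, 5, 6, 7}) = 8
G(28) = mex({0, 1, 2, 3, 4, 6, 7, 8}) = 5
G(29) = mex({0, 1, 2, 3, 5, 6, 7, 8, 9}) = 4
G(30) = mex({0, 1, 2, 3, 4, 5, 6, 9, 10}) = 7
G(31) = mex({0, 1, 3, 4, 5, 7, 10, 11}) = 2
G(32) = mex({0, 2, 3, 4, 5, 6, 7, 9, 11}) = 1
G(33) = mex({0, 1, 2, 3, 4, 5, 6, 7, 9, 12}) = 8
G(34) = mex({0, 1, 2, 3, 4, 5, 7, 8, 11, 12}) = 6
G(35) = mex({0, 1, 2, 3, 4, 5, 6, 8, 9, 10, 11}) = 7
G(36) = mex({0, 1, 2, 3, 5, 6, 7, 9, 10}) = 4
G(37) = mex({0, 2, 3, 4, 6, 7, 9, 10, 11, 12}) = 1
G(38) = mex({0, 1, 3, 4, 5, 6, 7, 9, 10, 11, 12}) = 2
G(39) = mex({0, 1, 2, 4, 5, 6, 7, 9, 10, 12, 14}) = 3
G(40) = mex({0, 2, 3, 4, 6, 7, 11, 12, 14}) = 1
G(41) = mex({0, 1, 2, 3, 5, 6, 7, 9, 10, 11, 12}) = 4
G(42) = mex({0, 1, 2, 3, 4, 5, 6, 9, 10}) = 7
G(43) = mex({0, 1, 3, 4, 5, 7, 9, 10, 12, 15}) = 2
G(44) = mex({0, 2, 3, 4, 5, 6, 7, 9, 10, 12, 15}) = 1
G(45) = mex({0, 1, 2, 3, 4, 5, 6, 7, 9, 10, 12, 14}) = 8
G(46) = mex({0, 1, 3, 4, 5, 7, 8, 11, 12, 14}) = 2
G(47) = mex({0, 1, 2, 3, 4, 5, 6, 8, 9, 10, 11, 12}) = 7
G(48) = mex({0, 1, 2, 3, 5, 6, 7, 9, 10}) = 4
G(49) = mex({0, 2, 3, 4, 6, 7, 9, 10, 11, 12, 15}) = 1
G(50) = mex({0, 1, 4, 5, 6, 7, 9, 11, 12, 14, 15}) = 2
G(51) = mex({0, 1, 2, 3, 4, 5, 6, 7, 9, 12, 14, 15}) = 8
G(52) = mex({0, 2, 3, 4, 5, 6, 7, 8, 11, 12, 15}) = 1
G(53) = mex({0, 1, 2, 3, 5, 6, 7, 8, 9, 10, 11, 12}) = 4
G(54) = mex({0, 1, 2, 3, 4, 5, 6, 9, 10}) = 7
G(55) = mex({0, 1, 3, 4, 5, 7, 9, 10, 11, 12}) = 2
Therefore G(55) = 2.

2


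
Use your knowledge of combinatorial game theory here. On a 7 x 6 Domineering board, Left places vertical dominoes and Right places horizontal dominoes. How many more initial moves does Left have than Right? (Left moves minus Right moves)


Board is 7 x 6 (rows x cols).
Left (vertical) placements: (rows-1) * cols = 6 * 6 = 36
Right (horizontal) placements: rows * (cols-1) = 7 * 5 = 35
Advantage = Left - Right = 36 - 35 = 1

1


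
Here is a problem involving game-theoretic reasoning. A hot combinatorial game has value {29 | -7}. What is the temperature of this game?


The game is {29 | -7}, a switch {a | b} with numbers a > b.
Cooling {a | b} by t gives {a - t | b + t}, which stops being hot when a - t = b + t, i.e. at t = (a - b)/2. So the temperature of a switch is (a - b)/2.
Temperature = (Left option - Right option) / 2
= (29 - (-7)) / 2
= 36 / 2
= 18

18


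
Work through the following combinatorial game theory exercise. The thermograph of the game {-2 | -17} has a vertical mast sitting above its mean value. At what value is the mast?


Game = {-2 | -17}, a switch {a | b} with numbers a > b.
Its thermograph has left wall a - t and right wall b + t, which meet at t = (a - b)/2, where both equal (a + b)/2. So the mast (mean value) is at (a + b)/2.
Mean = (-2 + (-17))/2 = -19/2 = -19/2

-19/2


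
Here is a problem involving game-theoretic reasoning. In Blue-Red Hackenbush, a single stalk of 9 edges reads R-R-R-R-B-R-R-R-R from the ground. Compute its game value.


Edges (from ground): R-R-R-R-B-R-R-R-R
By Berlekamp's sign-expansion rule, a Blue-Red Hackenbush stalk has the value of the surreal number whose sign sequence is the edge sequence with B -> + and R -> -.
Sign sequence: ----+----
Trace the sign expansion in the surreal number tree, starting from 0:
Edge 1: R (sign -) -> bounds (-inf, 0), value = -1
Edge 2: R (sign -) -> bounds (-inf, -1), value = -2
Edge 3: R (sign -) -> bounds (-inf, -2), value = -3
Edge 4: R (sign -) -> bounds (-inf, -3), value = -4
Edge 5: B (sign +) -> bounds (-4, -3), value = -7/2
Edge 6: R (sign -) -> bounds (-4, -7/2), value = -15/4
Edge 7: R (sign -) -> bounds (-4, -15/4), value = -31/8
Edge 8: R (sign -) -> bounds (-4, -31/8), value = -63/16
Edge 9: R (sign -) -> bounds (-4, -63/16), value = -127/32
Game value = -127/32

-127/32


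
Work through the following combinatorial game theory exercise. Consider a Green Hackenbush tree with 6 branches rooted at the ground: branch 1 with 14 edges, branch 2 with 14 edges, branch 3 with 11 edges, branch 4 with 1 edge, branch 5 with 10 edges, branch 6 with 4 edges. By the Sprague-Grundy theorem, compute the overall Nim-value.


The tree has 6 branches from the ground vertex.
In Green Hackenbush, the Nim-value of a simple path of length k is k.
Branch 1: length 14, Nim-value = 14
Branch 2: length 14, Nim-value = 14
Branch 3: length 11, Nim-value = 11
Branch 4: length 1, Nim-value = 1
Branch 5: length 10, Nim-value = 10
Branch 6: length 4, Nim-value = 4
Total Nim-value = XOR of all branch values:
0 XOR 14 = 14
14 XOR 14 = 0
0 XOR 11 = 11
11 XOR 1 = 10
10 XOR 10 = 0
0 XOR 4 = 4
Nim-value of the tree = 4

4


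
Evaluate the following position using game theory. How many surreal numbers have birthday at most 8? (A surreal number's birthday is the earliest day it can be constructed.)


Day 0: {|} = 0 is born. Count = 1.
Day n: the number of surreal numbers born by day n is 2^(n+1) - 1.
By day 0: 2^1 - 1 = 1
By day 1: 2^2 - 1 = 3
By day 2: 2^3 - 1 = 7
By day 3: 2^4 - 1 = 15
By day 4: 2^5 - 1 = 31
By day 5: 2^6 - 1 = 63
By day 6: 2^7 - 1 = 127
By day 7: 2^8 - 1 = 255
By day 8: 2^9 - 1 = 511
By day 8: 511 surreal numbers.

511


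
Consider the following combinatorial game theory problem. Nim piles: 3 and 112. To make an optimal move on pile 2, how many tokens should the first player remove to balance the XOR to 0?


Piles: 3 and 112
Current XOR: 3 XOR 112 = 115 (non-zero, so this is an N-position).
To make the XOR zero, we need to find a move that balances the piles.
For pile 2 (size 112): target = 112 XOR 115 = 3
We reduce pile 2 from 112 to 3.
Tokens removed: 112 - 3 = 109
Verification: 3 XOR 3 = 0

109


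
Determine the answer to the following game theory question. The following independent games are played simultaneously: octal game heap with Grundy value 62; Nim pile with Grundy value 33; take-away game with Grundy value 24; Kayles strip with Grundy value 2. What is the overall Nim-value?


By the Sprague-Grundy theorem, the Grundy value of a sum of games is the XOR of individual Grundy values.
octal game heap: Grundy value = 62. Running XOR: 0 XOR 62 = 62
Nim pile: Grundy value = 33. Running XOR: 62 XOR 33 = 31
take-away game: Grundy value = 24. Running XOR: 31 XOR 24 = 7
Kayles strip: Grundy value = 2. Running XOR: 7 XOR 2 = 5
The combined Grundy value is 5.

5


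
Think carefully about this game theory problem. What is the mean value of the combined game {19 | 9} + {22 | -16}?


G1 = {19 | 9}, G2 = {22 | -16}
Each is a switch {a | b} with numbers a > b; its mean value is (a + b)/2, and mean value is additive over game sums: m(G1 + G2) = m(G1) + m(G2).
Mean of G1 = (19 + (9))/2 = 28/2 = 14
Mean of G2 = (22 + (-16))/2 = 6/2 = 3
Mean of G1 + G2 = 14 + 3 = 17

17


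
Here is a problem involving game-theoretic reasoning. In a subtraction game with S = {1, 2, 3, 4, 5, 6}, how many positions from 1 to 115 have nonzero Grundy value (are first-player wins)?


Subtraction set S = {1, 2, 3, 4, 5, 6}, so G(n) = n mod 7.
G(n) = 0 when n is a multiple of 7.
Multiples of 7 in [1, 115]: 16
N-positions (nonzero Grundy) = 115 - 16 = 99

99


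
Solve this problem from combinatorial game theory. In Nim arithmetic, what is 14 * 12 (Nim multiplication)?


Nim multiplication is bilinear over XOR: (u XOR v) * w = (u*w) XOR (v*w).
So we split each operand into its bit components and XOR the pairwise Nim products.
14 = 2 + 4 + 8 (as XOR of powers of 2).
12 = 4 + 8 (as XOR of powers of 2).
Using the standard Nim-product table on single bits:
  2*2 = 3,   2*4 = 8,   2*8 = 12,
  4*4 = 6,   4*8 = 11,  8*8 = 13,
and  1*x = x (identity), k*l = l*k (commutative).
Pairwise Nim products:
  2 * 4 = 8
  2 * 8 = 12
  4 * 4 = 6
  4 * 8 = 11
  8 * 4 = 11
  8 * 8 = 13
XOR them: 8 XOR 12 XOR 6 XOR 11 XOR 11 XOR 13 = 15.
Result: 14 * 12 = 15 (in Nim).

15


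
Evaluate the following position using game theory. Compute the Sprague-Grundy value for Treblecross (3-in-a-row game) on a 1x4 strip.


Treblecross: place X on empty cells; 3-in-a-row wins.
Playing within two cells of an existing X lets the opponent win at once, so sensible play treats the cells i-2..i+2 around each X as dead. The player left with no safe cell loses, so this is a normal-play take-away game on strips of safe cells.
Placing X at cell i (0-indexed) of a strip of k safe cells leaves independent strips of sizes max(0, i-2) and max(0, k-i-3). Hence G(k) = mex{ G(max(0,i-2)) XOR G(max(0,k-i-3)) : 0 <= i < k }, with G(0) = 0.
G(1): splits (0,0):0^0=0 -> mex({0}) = 1
G(2): splits (0,0):0^0=0 -> mex({0}) = 1
G(3): splits (0,0):0^0=0 -> mex({0}) = 1
G(4): splits (0,1):0^1=1 (0,0):0^0=0 -> mex({0, 1}) = 2
Therefore G(4) = 2.

2
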